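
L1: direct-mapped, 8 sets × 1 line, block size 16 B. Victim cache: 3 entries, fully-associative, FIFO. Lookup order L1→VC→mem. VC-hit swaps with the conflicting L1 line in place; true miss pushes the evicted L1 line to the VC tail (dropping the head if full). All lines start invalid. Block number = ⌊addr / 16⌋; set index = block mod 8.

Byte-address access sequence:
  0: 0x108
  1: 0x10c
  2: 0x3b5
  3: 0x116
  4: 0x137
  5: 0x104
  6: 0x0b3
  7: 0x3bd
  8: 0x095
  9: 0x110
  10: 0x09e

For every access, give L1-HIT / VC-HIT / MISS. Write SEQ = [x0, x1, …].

SEQ = [MISS, L1-HIT, MISS, MISS, MISS, L1-HIT, MISS, VC-HIT, MISS, VC-HIT, VC-HIT]

0: 0x108 (blk 16, set 0) → MISS  vc=[]
1: 0x10c (blk 16, set 0) → L1-HIT  vc=[]
2: 0x3b5 (blk 59, set 3) → MISS  vc=[]
3: 0x116 (blk 17, set 1) → MISS  vc=[]
4: 0x137 (blk 19, set 3) → MISS  vc=[59]
5: 0x104 (blk 16, set 0) → L1-HIT  vc=[59]
6: 0xb3 (blk 11, set 3) → MISS  vc=[59, 19]
7: 0x3bd (blk 59, set 3) → VC-HIT  vc=[11, 19]
8: 0x95 (blk 9, set 1) → MISS  vc=[11, 19, 17]
9: 0x110 (blk 17, set 1) → VC-HIT  vc=[11, 19, 9]
10: 0x9e (blk 9, set 1) → VC-HIT  vc=[11, 19, 17]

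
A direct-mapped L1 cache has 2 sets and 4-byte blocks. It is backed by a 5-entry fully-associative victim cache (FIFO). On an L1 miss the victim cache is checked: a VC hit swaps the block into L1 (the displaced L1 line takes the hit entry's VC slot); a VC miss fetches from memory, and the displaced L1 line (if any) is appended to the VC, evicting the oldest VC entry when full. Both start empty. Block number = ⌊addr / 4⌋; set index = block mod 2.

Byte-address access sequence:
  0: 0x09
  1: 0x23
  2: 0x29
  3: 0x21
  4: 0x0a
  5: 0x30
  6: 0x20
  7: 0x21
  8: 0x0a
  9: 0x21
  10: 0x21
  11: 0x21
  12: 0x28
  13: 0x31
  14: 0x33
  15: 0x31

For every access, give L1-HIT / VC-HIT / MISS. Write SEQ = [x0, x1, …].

#0 0x9→b2/s0 MISS; vc=[]
#1 0x23→b8/s0 MISS; vc=[2]
#2 0x29→b10/s0 MISS; vc=[2,8]
#3 0x21→b8/s0 VC-HIT; vc=[2,10]
#4 0xa→b2/s0 VC-HIT; vc=[8,10]
#5 0x30→b12/s0 MISS; vc=[8,10,2]
#6 0x20→b8/s0 VC-HIT; vc=[12,10,2]
#7 0x21→b8/s0 L1-HIT; vc=[12,10,2]
#8 0xa→b2/s0 VC-HIT; vc=[12,10,8]
#9 0x21→b8/s0 VC-HIT; vc=[12,10,2]
#10 0x21→b8/s0 L1-HIT; vc=[12,10,2]
#11 0x21→b8/s0 L1-HIT; vc=[12,10,2]
#12 0x28→b10/s0 VC-HIT; vc=[12,8,2]
#13 0x31→b12/s0 VC-HIT; vc=[10,8,2]
#14 0x33→b12/s0 L1-HIT; vc=[10,8,2]
#15 0x31→b12/s0 L1-HIT; vc=[10,8,2]

SEQ = [MISS, MISS, MISS, VC-HIT, VC-HIT, MISS, VC-HIT, L1-HIT, VC-HIT, VC-HIT, L1-HIT, L1-HIT, VC-HIT, VC-HIT, L1-HIT, L1-HIT]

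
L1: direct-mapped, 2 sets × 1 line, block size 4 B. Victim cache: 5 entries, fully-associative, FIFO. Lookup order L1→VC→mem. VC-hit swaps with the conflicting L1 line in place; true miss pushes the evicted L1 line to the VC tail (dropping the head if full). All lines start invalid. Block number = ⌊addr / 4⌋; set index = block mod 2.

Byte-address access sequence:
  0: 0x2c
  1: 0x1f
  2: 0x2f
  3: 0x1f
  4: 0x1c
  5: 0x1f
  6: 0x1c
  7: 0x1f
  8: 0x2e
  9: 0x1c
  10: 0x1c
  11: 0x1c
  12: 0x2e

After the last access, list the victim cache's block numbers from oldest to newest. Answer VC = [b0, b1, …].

  [0] addr=0x2c blk=11 s=1: MISS | VC []
  [1] addr=0x1f blk=7 s=1: MISS | VC [11]
  [2] addr=0x2f blk=11 s=1: VC-HIT | VC [7]
  [3] addr=0x1f blk=7 s=1: VC-HIT | VC [11]
  [4] addr=0x1c blk=7 s=1: L1-HIT | VC [11]
  [5] addr=0x1f blk=7 s=1: L1-HIT | VC [11]
  [6] addr=0x1c blk=7 s=1: L1-HIT | VC [11]
  [7] addr=0x1f blk=7 s=1: L1-HIT | VC [11]
  [8] addr=0x2e blk=11 s=1: VC-HIT | VC [7]
  [9] addr=0x1c blk=7 s=1: VC-HIT | VC [11]
  [10] addr=0x1c blk=7 s=1: L1-HIT | VC [11]
  [11] addr=0x1c blk=7 s=1: L1-HIT | VC [11]
  [12] addr=0x2e blk=11 s=1: VC-HIT | VC [7]

VC = [7]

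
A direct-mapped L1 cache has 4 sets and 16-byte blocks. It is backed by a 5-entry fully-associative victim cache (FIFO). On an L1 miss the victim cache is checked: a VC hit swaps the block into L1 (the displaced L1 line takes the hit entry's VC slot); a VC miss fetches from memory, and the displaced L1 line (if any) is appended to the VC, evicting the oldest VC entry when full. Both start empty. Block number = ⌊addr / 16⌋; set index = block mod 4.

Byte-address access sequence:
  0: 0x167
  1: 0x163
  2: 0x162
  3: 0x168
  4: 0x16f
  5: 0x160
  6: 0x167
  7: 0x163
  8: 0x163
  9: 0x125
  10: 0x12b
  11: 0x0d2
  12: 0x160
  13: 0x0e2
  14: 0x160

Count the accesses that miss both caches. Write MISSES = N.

MISSES = 4

#0 0x167→b22/s2 MISS; vc=[]
#1 0x163→b22/s2 L1-HIT; vc=[]
#2 0x162→b22/s2 L1-HIT; vc=[]
#3 0x168→b22/s2 L1-HIT; vc=[]
#4 0x16f→b22/s2 L1-HIT; vc=[]
#5 0x160→b22/s2 L1-HIT; vc=[]
#6 0x167→b22/s2 L1-HIT; vc=[]
#7 0x163→b22/s2 L1-HIT; vc=[]
#8 0x163→b22/s2 L1-HIT; vc=[]
#9 0x125→b18/s2 MISS; vc=[22]
#10 0x12b→b18/s2 L1-HIT; vc=[22]
#11 0xd2→b13/s1 MISS; vc=[22]
#12 0x160→b22/s2 VC-HIT; vc=[18]
#13 0xe2→b14/s2 MISS; vc=[18,22]
#14 0x160→b22/s2 VC-HIT; vc=[18,14]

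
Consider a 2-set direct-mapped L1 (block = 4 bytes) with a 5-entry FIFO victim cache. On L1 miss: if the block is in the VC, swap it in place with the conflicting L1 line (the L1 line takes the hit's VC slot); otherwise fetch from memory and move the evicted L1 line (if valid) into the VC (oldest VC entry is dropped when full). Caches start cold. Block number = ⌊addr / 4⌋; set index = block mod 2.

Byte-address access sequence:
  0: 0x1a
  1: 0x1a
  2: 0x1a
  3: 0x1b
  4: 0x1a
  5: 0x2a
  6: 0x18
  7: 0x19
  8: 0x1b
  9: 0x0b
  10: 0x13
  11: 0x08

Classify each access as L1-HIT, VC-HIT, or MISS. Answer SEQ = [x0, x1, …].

  [0] addr=0x1a blk=6 s=0: MISS | VC []
  [1] addr=0x1a blk=6 s=0: L1-HIT | VC []
  [2] addr=0x1a blk=6 s=0: L1-HIT | VC []
  [3] addr=0x1b blk=6 s=0: L1-HIT | VC []
  [4] addr=0x1a blk=6 s=0: L1-HIT | VC []
  [5] addr=0x2a blk=10 s=0: MISS | VC [6]
  [6] addr=0x18 blk=6 s=0: VC-HIT | VC [10]
  [7] addr=0x19 blk=6 s=0: L1-HIT | VC [10]
  [8] addr=0x1b blk=6 s=0: L1-HIT | VC [10]
  [9] addr=0xb blk=2 s=0: MISS | VC [10, 6]
  [10] addr=0x13 blk=4 s=0: MISS | VC [10, 6, 2]
  [11] addr=0x8 blk=2 s=0: VC-HIT | VC [10, 6, 4]

SEQ = [MISS, L1-HIT, L1-HIT, L1-HIT, L1-HIT, MISS, VC-HIT, L1-HIT, L1-HIT, MISS, MISS, VC-HIT]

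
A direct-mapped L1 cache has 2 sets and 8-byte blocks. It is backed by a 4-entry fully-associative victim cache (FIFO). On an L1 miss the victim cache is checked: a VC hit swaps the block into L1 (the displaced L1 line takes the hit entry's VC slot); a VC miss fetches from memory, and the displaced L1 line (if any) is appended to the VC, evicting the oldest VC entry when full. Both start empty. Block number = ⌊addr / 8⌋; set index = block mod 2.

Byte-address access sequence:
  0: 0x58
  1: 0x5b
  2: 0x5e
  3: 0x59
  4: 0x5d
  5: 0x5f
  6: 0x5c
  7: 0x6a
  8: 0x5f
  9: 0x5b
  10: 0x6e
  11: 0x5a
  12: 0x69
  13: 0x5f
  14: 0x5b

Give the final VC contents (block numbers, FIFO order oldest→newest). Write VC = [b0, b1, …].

0: 0x58 (blk 11, set 1) → MISS  vc=[]
1: 0x5b (blk 11, set 1) → L1-HIT  vc=[]
2: 0x5e (blk 11, set 1) → L1-HIT  vc=[]
3: 0x59 (blk 11, set 1) → L1-HIT  vc=[]
4: 0x5d (blk 11, set 1) → L1-HIT  vc=[]
5: 0x5f (blk 11, set 1) → L1-HIT  vc=[]
6: 0x5c (blk 11, set 1) → L1-HIT  vc=[]
7: 0x6a (blk 13, set 1) → MISS  vc=[11]
8: 0x5f (blk 11, set 1) → VC-HIT  vc=[13]
9: 0x5b (blk 11, set 1) → L1-HIT  vc=[13]
10: 0x6e (blk 13, set 1) → VC-HIT  vc=[11]
11: 0x5a (blk 11, set 1) → VC-HIT  vc=[13]
12: 0x69 (blk 13, set 1) → VC-HIT  vc=[11]
13: 0x5f (blk 11, set 1) → VC-HIT  vc=[13]
14: 0x5b (blk 11, set 1) → L1-HIT  vc=[13]

VC = [13]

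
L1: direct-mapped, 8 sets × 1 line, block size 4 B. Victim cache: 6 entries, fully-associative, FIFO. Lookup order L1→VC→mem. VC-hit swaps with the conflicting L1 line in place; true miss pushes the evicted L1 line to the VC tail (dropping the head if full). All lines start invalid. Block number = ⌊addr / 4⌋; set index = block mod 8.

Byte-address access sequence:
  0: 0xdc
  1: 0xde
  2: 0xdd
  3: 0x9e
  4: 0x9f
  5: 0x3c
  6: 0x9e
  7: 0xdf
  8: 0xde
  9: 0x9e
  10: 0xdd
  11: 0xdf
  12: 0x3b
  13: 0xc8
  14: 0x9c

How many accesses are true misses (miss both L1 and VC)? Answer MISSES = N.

0: 0xdc (blk 55, set 7) → MISS  vc=[]
1: 0xde (blk 55, set 7) → L1-HIT  vc=[]
2: 0xdd (blk 55, set 7) → L1-HIT  vc=[]
3: 0x9e (blk 39, set 7) → MISS  vc=[55]
4: 0x9f (blk 39, set 7) → L1-HIT  vc=[55]
5: 0x3c (blk 15, set 7) → MISS  vc=[55, 39]
6: 0x9e (blk 39, set 7) → VC-HIT  vc=[55, 15]
7: 0xdf (blk 55, set 7) → VC-HIT  vc=[39, 15]
8: 0xde (blk 55, set 7) → L1-HIT  vc=[39, 15]
9: 0x9e (blk 39, set 7) → VC-HIT  vc=[55, 15]
10: 0xdd (blk 55, set 7) → VC-HIT  vc=[39, 15]
11: 0xdf (blk 55, set 7) → L1-HIT  vc=[39, 15]
12: 0x3b (blk 14, set 6) → MISS  vc=[39, 15]
13: 0xc8 (blk 50, set 2) → MISS  vc=[39, 15]
14: 0x9c (blk 39, set 7) → VC-HIT  vc=[55, 15]

MISSES = 5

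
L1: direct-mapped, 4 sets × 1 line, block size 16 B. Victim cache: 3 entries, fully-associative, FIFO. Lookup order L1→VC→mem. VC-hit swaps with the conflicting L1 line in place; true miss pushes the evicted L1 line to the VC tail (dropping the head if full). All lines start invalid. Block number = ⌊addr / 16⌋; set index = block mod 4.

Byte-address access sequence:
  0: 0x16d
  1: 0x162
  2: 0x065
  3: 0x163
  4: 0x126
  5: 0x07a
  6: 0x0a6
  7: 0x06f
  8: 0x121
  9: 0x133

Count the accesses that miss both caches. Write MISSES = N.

MISSES = 6

#0 0x16d→b22/s2 MISS; vc=[]
#1 0x162→b22/s2 L1-HIT; vc=[]
#2 0x65→b6/s2 MISS; vc=[22]
#3 0x163→b22/s2 VC-HIT; vc=[6]
#4 0x126→b18/s2 MISS; vc=[6,22]
#5 0x7a→b7/s3 MISS; vc=[6,22]
#6 0xa6→b10/s2 MISS; vc=[6,22,18]
#7 0x6f→b6/s2 VC-HIT; vc=[10,22,18]
#8 0x121→b18/s2 VC-HIT; vc=[10,22,6]
#9 0x133→b19/s3 MISS; vc=[22,6,7]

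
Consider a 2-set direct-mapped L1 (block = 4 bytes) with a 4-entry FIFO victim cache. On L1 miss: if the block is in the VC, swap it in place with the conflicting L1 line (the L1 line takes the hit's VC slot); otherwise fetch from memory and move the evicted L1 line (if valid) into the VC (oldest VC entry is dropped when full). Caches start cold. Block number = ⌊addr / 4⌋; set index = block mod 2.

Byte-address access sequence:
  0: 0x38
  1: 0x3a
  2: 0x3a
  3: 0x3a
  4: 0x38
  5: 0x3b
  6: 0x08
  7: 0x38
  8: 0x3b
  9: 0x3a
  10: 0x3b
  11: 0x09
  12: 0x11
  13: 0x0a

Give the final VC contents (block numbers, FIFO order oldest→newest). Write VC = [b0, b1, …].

VC = [14, 4]

  [0] addr=0x38 blk=14 s=0: MISS | VC []
  [1] addr=0x3a blk=14 s=0: L1-HIT | VC []
  [2] addr=0x3a blk=14 s=0: L1-HIT | VC []
  [3] addr=0x3a blk=14 s=0: L1-HIT | VC []
  [4] addr=0x38 blk=14 s=0: L1-HIT | VC []
  [5] addr=0x3b blk=14 s=0: L1-HIT | VC []
  [6] addr=0x8 blk=2 s=0: MISS | VC [14]
  [7] addr=0x38 blk=14 s=0: VC-HIT | VC [2]
  [8] addr=0x3b blk=14 s=0: L1-HIT | VC [2]
  [9] addr=0x3a blk=14 s=0: L1-HIT | VC [2]
  [10] addr=0x3b blk=14 s=0: L1-HIT | VC [2]
  [11] addr=0x9 blk=2 s=0: VC-HIT | VC [14]
  [12] addr=0x11 blk=4 s=0: MISS | VC [14, 2]
  [13] addr=0xa blk=2 s=0: VC-HIT | VC [14, 4]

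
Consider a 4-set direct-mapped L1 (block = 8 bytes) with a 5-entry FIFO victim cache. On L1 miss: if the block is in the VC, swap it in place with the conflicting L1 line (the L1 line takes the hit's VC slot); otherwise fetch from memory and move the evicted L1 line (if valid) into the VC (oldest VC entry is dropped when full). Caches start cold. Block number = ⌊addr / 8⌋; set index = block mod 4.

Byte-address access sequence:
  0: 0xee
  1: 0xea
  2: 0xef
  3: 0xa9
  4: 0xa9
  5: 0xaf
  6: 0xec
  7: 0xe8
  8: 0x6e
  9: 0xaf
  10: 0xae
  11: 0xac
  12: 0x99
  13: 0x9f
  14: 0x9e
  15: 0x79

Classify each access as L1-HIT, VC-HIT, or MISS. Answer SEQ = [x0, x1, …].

0: 0xee (blk 29, set 1) → MISS  vc=[]
1: 0xea (blk 29, set 1) → L1-HIT  vc=[]
2: 0xef (blk 29, set 1) → L1-HIT  vc=[]
3: 0xa9 (blk 21, set 1) → MISS  vc=[29]
4: 0xa9 (blk 21, set 1) → L1-HIT  vc=[29]
5: 0xaf (blk 21, set 1) → L1-HIT  vc=[29]
6: 0xec (blk 29, set 1) → VC-HIT  vc=[21]
7: 0xe8 (blk 29, set 1) → L1-HIT  vc=[21]
8: 0x6e (blk 13, set 1) → MISS  vc=[21, 29]
9: 0xaf (blk 21, set 1) → VC-HIT  vc=[13, 29]
10: 0xae (blk 21, set 1) → L1-HIT  vc=[13, 29]
11: 0xac (blk 21, set 1) → L1-HIT  vc=[13, 29]
12: 0x99 (blk 19, set 3) → MISS  vc=[13, 29]
13: 0x9f (blk 19, set 3) → L1-HIT  vc=[13, 29]
14: 0x9e (blk 19, set 3) → L1-HIT  vc=[13, 29]
15: 0x79 (blk 15, set 3) → MISS  vc=[13, 29, 19]

SEQ = [MISS, L1-HIT, L1-HIT, MISS, L1-HIT, L1-HIT, VC-HIT, L1-HIT, MISS, VC-HIT, L1-HIT, L1-HIT, MISS, L1-HIT, L1-HIT, MISS]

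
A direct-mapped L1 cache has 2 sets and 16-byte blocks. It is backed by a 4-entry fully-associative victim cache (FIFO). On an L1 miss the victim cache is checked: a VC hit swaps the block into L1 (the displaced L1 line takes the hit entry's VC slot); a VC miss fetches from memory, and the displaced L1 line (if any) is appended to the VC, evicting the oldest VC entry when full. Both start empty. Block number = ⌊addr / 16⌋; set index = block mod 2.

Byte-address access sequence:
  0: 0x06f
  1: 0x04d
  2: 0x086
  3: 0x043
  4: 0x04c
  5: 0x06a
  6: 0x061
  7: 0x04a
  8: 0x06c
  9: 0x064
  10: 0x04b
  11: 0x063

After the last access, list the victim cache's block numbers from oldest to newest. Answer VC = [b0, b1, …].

0: 0x6f (blk 6, set 0) → MISS  vc=[]
1: 0x4d (blk 4, set 0) → MISS  vc=[6]
2: 0x86 (blk 8, set 0) → MISS  vc=[6, 4]
3: 0x43 (blk 4, set 0) → VC-HIT  vc=[6, 8]
4: 0x4c (blk 4, set 0) → L1-HIT  vc=[6, 8]
5: 0x6a (blk 6, set 0) → VC-HIT  vc=[4, 8]
6: 0x61 (blk 6, set 0) → L1-HIT  vc=[4, 8]
7: 0x4a (blk 4, set 0) → VC-HIT  vc=[6, 8]
8: 0x6c (blk 6, set 0) → VC-HIT  vc=[4, 8]
9: 0x64 (blk 6, set 0) → L1-HIT  vc=[4, 8]
10: 0x4b (blk 4, set 0) → VC-HIT  vc=[6, 8]
11: 0x63 (blk 6, set 0) → VC-HIT  vc=[4, 8]

VC = [4, 8]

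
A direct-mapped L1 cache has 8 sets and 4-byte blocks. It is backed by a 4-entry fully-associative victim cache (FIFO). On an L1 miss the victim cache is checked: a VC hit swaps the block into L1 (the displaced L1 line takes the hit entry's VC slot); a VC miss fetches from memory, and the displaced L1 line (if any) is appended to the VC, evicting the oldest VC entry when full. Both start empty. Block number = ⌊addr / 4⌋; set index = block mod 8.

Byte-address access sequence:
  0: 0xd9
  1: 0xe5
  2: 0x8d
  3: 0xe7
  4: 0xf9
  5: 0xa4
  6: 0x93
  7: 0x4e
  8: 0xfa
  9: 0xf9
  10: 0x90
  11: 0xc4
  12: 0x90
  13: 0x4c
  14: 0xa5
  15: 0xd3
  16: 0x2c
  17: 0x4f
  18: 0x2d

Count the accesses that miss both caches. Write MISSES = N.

MISSES = 10

  [0] addr=0xd9 blk=54 s=6: MISS | VC []
  [1] addr=0xe5 blk=57 s=1: MISS | VC []
  [2] addr=0x8d blk=35 s=3: MISS | VC []
  [3] addr=0xe7 blk=57 s=1: L1-HIT | VC []
  [4] addr=0xf9 blk=62 s=6: MISS | VC [54]
  [5] addr=0xa4 blk=41 s=1: MISS | VC [54, 57]
  [6] addr=0x93 blk=36 s=4: MISS | VC [54, 57]
  [7] addr=0x4e blk=19 s=3: MISS | VC [54, 57, 35]
  [8] addr=0xfa blk=62 s=6: L1-HIT | VC [54, 57, 35]
  [9] addr=0xf9 blk=62 s=6: L1-HIT | VC [54, 57, 35]
  [10] addr=0x90 blk=36 s=4: L1-HIT | VC [54, 57, 35]
  [11] addr=0xc4 blk=49 s=1: MISS | VC [54, 57, 35, 41]
  [12] addr=0x90 blk=36 s=4: L1-HIT | VC [54, 57, 35, 41]
  [13] addr=0x4c blk=19 s=3: L1-HIT | VC [54, 57, 35, 41]
  [14] addr=0xa5 blk=41 s=1: VC-HIT | VC [54, 57, 35, 49]
  [15] addr=0xd3 blk=52 s=4: MISS | VC [57, 35, 49, 36]
  [16] addr=0x2c blk=11 s=3: MISS | VC [35, 49, 36, 19]
  [17] addr=0x4f blk=19 s=3: VC-HIT | VC [35, 49, 36, 11]
  [18] addr=0x2d blk=11 s=3: VC-HIT | VC [35, 49, 36, 19]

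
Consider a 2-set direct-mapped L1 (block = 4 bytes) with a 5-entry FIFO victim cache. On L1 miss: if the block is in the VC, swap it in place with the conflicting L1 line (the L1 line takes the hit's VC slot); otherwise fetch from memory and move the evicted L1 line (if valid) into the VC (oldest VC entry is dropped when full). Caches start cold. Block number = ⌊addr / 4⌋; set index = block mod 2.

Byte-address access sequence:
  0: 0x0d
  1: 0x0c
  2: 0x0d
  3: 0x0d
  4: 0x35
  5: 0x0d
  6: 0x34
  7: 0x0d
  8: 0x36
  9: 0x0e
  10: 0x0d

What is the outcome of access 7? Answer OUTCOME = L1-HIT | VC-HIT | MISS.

OUTCOME = VC-HIT

0: 0xd (blk 3, set 1) → MISS  vc=[]
1: 0xc (blk 3, set 1) → L1-HIT  vc=[]
2: 0xd (blk 3, set 1) → L1-HIT  vc=[]
3: 0xd (blk 3, set 1) → L1-HIT  vc=[]
4: 0x35 (blk 13, set 1) → MISS  vc=[3]
5: 0xd (blk 3, set 1) → VC-HIT  vc=[13]
6: 0x34 (blk 13, set 1) → VC-HIT  vc=[3]
7: 0xd (blk 3, set 1) → VC-HIT  vc=[13]
8: 0x36 (blk 13, set 1) → VC-HIT  vc=[3]
9: 0xe (blk 3, set 1) → VC-HIT  vc=[13]
10: 0xd (blk 3, set 1) → L1-HIT  vc=[13]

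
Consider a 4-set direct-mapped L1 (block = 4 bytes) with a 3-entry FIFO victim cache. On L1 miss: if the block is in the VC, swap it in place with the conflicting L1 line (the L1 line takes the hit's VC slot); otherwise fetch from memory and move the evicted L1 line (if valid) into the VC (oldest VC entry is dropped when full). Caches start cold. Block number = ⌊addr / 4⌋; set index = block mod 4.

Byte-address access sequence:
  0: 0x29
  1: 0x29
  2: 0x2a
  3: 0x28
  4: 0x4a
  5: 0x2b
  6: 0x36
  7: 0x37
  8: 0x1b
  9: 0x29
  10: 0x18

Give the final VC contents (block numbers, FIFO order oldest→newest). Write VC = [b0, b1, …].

VC = [18, 10]

#0 0x29→b10/s2 MISS; vc=[]
#1 0x29→b10/s2 L1-HIT; vc=[]
#2 0x2a→b10/s2 L1-HIT; vc=[]
#3 0x28→b10/s2 L1-HIT; vc=[]
#4 0x4a→b18/s2 MISS; vc=[10]
#5 0x2b→b10/s2 VC-HIT; vc=[18]
#6 0x36→b13/s1 MISS; vc=[18]
#7 0x37→b13/s1 L1-HIT; vc=[18]
#8 0x1b→b6/s2 MISS; vc=[18,10]
#9 0x29→b10/s2 VC-HIT; vc=[18,6]
#10 0x18→b6/s2 VC-HIT; vc=[18,10]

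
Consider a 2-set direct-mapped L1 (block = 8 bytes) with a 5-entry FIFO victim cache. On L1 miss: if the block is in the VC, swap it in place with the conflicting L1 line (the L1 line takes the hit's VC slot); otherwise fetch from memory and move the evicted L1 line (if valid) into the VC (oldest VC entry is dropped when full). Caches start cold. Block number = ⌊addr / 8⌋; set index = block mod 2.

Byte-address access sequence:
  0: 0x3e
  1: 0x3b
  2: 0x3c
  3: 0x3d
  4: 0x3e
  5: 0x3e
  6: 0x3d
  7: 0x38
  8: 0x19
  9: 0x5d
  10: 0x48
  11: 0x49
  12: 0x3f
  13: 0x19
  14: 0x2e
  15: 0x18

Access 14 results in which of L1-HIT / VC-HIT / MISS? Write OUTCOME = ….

0: 0x3e (blk 7, set 1) → MISS  vc=[]
1: 0x3b (blk 7, set 1) → L1-HIT  vc=[]
2: 0x3c (blk 7, set 1) → L1-HIT  vc=[]
3: 0x3d (blk 7, set 1) → L1-HIT  vc=[]
4: 0x3e (blk 7, set 1) → L1-HIT  vc=[]
5: 0x3e (blk 7, set 1) → L1-HIT  vc=[]
6: 0x3d (blk 7, set 1) → L1-HIT  vc=[]
7: 0x38 (blk 7, set 1) → L1-HIT  vc=[]
8: 0x19 (blk 3, set 1) → MISS  vc=[7]
9: 0x5d (blk 11, set 1) → MISS  vc=[7, 3]
10: 0x48 (blk 9, set 1) → MISS  vc=[7, 3, 11]
11: 0x49 (blk 9, set 1) → L1-HIT  vc=[7, 3, 11]
12: 0x3f (blk 7, set 1) → VC-HIT  vc=[9, 3, 11]
13: 0x19 (blk 3, set 1) → VC-HIT  vc=[9, 7, 11]
14: 0x2e (blk 5, set 1) → MISS  vc=[9, 7, 11, 3]
15: 0x18 (blk 3, set 1) → VC-HIT  vc=[9, 7, 11, 5]

OUTCOME = MISS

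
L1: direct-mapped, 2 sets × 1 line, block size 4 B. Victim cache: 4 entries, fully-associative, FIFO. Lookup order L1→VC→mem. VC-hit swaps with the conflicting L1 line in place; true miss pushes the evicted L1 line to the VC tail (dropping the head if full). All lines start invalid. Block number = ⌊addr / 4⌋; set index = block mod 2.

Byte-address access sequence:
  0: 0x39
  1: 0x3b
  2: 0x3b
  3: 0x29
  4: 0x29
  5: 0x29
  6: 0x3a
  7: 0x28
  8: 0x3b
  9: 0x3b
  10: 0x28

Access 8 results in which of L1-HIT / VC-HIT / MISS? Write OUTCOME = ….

0: 0x39 (blk 14, set 0) → MISS  vc=[]
1: 0x3b (blk 14, set 0) → L1-HIT  vc=[]
2: 0x3b (blk 14, set 0) → L1-HIT  vc=[]
3: 0x29 (blk 10, set 0) → MISS  vc=[14]
4: 0x29 (blk 10, set 0) → L1-HIT  vc=[14]
5: 0x29 (blk 10, set 0) → L1-HIT  vc=[14]
6: 0x3a (blk 14, set 0) → VC-HIT  vc=[10]
7: 0x28 (blk 10, set 0) → VC-HIT  vc=[14]
8: 0x3b (blk 14, set 0) → VC-HIT  vc=[10]
9: 0x3b (blk 14, set 0) → L1-HIT  vc=[10]
10: 0x28 (blk 10, set 0) → VC-HIT  vc=[14]

OUTCOME = VC-HIT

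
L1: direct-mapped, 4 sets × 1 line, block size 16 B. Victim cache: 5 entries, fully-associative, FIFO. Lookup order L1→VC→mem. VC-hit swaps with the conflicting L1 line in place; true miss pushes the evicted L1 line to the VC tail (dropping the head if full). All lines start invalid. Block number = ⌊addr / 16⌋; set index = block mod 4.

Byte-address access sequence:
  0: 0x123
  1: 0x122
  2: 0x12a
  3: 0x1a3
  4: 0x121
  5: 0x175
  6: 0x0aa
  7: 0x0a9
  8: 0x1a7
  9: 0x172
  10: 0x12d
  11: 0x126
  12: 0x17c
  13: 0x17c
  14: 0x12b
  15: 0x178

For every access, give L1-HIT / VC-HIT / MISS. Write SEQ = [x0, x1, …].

  [0] addr=0x123 blk=18 s=2: MISS | VC []
  [1] addr=0x122 blk=18 s=2: L1-HIT | VC []
  [2] addr=0x12a blk=18 s=2: L1-HIT | VC []
  [3] addr=0x1a3 blk=26 s=2: MISS | VC [18]
  [4] addr=0x121 blk=18 s=2: VC-HIT | VC [26]
  [5] addr=0x175 blk=23 s=3: MISS | VC [26]
  [6] addr=0xaa blk=10 s=2: MISS | VC [26, 18]
  [7] addr=0xa9 blk=10 s=2: L1-HIT | VC [26, 18]
  [8] addr=0x1a7 blk=26 s=2: VC-HIT | VC [10, 18]
  [9] addr=0x172 blk=23 s=3: L1-HIT | VC [10, 18]
  [10] addr=0x12d blk=18 s=2: VC-HIT | VC [10, 26]
  [11] addr=0x126 blk=18 s=2: L1-HIT | VC [10, 26]
  [12] addr=0x17c blk=23 s=3: L1-HIT | VC [10, 26]
  [13] addr=0x17c blk=23 s=3: L1-HIT | VC [10, 26]
  [14] addr=0x12b blk=18 s=2: L1-HIT | VC [10, 26]
  [15] addr=0x178 blk=23 s=3: L1-HIT | VC [10, 26]

SEQ = [MISS, L1-HIT, L1-HIT, MISS, VC-HIT, MISS, MISS, L1-HIT, VC-HIT, L1-HIT, VC-HIT, L1-HIT, L1-HIT, L1-HIT, L1-HIT, L1-HIT]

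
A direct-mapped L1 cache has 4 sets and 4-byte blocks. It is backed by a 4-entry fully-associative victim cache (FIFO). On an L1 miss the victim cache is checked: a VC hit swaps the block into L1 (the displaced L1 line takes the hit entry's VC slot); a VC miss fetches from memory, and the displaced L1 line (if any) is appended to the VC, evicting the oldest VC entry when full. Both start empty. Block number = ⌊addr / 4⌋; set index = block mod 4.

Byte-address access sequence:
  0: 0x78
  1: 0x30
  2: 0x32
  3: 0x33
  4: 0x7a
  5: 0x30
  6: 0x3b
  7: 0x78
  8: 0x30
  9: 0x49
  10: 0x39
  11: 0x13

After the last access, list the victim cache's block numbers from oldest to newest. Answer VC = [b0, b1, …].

VC = [18, 30, 12]

0: 0x78 (blk 30, set 2) → MISS  vc=[]
1: 0x30 (blk 12, set 0) → MISS  vc=[]
2: 0x32 (blk 12, set 0) → L1-HIT  vc=[]
3: 0x33 (blk 12, set 0) → L1-HIT  vc=[]
4: 0x7a (blk 30, set 2) → L1-HIT  vc=[]
5: 0x30 (blk 12, set 0) → L1-HIT  vc=[]
6: 0x3b (blk 14, set 2) → MISS  vc=[30]
7: 0x78 (blk 30, set 2) → VC-HIT  vc=[14]
8: 0x30 (blk 12, set 0) → L1-HIT  vc=[14]
9: 0x49 (blk 18, set 2) → MISS  vc=[14, 30]
10: 0x39 (blk 14, set 2) → VC-HIT  vc=[18, 30]
11: 0x13 (blk 4, set 0) → MISS  vc=[18, 30, 12]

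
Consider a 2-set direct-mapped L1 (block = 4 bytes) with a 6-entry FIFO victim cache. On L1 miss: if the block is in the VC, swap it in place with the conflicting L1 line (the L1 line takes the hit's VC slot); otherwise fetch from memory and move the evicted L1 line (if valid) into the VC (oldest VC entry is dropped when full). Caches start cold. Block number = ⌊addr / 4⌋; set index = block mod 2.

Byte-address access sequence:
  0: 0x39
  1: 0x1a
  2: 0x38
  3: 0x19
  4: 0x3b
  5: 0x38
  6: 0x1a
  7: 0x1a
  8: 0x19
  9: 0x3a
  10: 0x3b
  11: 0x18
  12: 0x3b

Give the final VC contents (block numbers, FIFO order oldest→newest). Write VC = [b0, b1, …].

VC = [6]

  [0] addr=0x39 blk=14 s=0: MISS | VC []
  [1] addr=0x1a blk=6 s=0: MISS | VC [14]
  [2] addr=0x38 blk=14 s=0: VC-HIT | VC [6]
  [3] addr=0x19 blk=6 s=0: VC-HIT | VC [14]
  [4] addr=0x3b blk=14 s=0: VC-HIT | VC [6]
  [5] addr=0x38 blk=14 s=0: L1-HIT | VC [6]
  [6] addr=0x1a blk=6 s=0: VC-HIT | VC [14]
  [7] addr=0x1a blk=6 s=0: L1-HIT | VC [14]
  [8] addr=0x19 blk=6 s=0: L1-HIT | VC [14]
  [9] addr=0x3a blk=14 s=0: VC-HIT | VC [6]
  [10] addr=0x3b blk=14 s=0: L1-HIT | VC [6]
  [11] addr=0x18 blk=6 s=0: VC-HIT | VC [14]
  [12] addr=0x3b blk=14 s=0: VC-HIT | VC [6]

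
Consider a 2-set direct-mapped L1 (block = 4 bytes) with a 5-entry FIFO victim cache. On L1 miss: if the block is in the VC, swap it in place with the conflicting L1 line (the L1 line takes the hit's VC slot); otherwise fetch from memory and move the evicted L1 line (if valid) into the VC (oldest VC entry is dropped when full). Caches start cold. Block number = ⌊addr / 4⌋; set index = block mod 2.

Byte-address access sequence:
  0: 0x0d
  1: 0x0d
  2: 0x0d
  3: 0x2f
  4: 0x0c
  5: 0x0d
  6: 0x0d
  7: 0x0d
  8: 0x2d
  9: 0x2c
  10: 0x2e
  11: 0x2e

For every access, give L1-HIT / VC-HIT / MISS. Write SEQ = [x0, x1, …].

SEQ = [MISS, L1-HIT, L1-HIT, MISS, VC-HIT, L1-HIT, L1-HIT, L1-HIT, VC-HIT, L1-HIT, L1-HIT, L1-HIT]

#0 0xd→b3/s1 MISS; vc=[]
#1 0xd→b3/s1 L1-HIT; vc=[]
#2 0xd→b3/s1 L1-HIT; vc=[]
#3 0x2f→b11/s1 MISS; vc=[3]
#4 0xc→b3/s1 VC-HIT; vc=[11]
#5 0xd→b3/s1 L1-HIT; vc=[11]
#6 0xd→b3/s1 L1-HIT; vc=[11]
#7 0xd→b3/s1 L1-HIT; vc=[11]
#8 0x2d→b11/s1 VC-HIT; vc=[3]
#9 0x2c→b11/s1 L1-HIT; vc=[3]
#10 0x2e→b11/s1 L1-HIT; vc=[3]
#11 0x2e→b11/s1 L1-HIT; vc=[3]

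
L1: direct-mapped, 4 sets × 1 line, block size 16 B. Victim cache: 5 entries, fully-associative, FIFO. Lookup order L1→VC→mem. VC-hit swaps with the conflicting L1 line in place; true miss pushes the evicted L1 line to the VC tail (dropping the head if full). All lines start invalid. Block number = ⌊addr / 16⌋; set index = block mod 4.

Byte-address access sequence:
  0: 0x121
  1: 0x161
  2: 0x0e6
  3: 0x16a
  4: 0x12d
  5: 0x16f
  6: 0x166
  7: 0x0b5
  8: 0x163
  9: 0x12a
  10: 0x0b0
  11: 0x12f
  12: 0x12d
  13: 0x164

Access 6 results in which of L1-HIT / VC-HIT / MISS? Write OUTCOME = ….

OUTCOME = L1-HIT

  [0] addr=0x121 blk=18 s=2: MISS | VC []
  [1] addr=0x161 blk=22 s=2: MISS | VC [18]
  [2] addr=0xe6 blk=14 s=2: MISS | VC [18, 22]
  [3] addr=0x16a blk=22 s=2: VC-HIT | VC [18, 14]
  [4] addr=0x12d blk=18 s=2: VC-HIT | VC [22, 14]
  [5] addr=0x16f blk=22 s=2: VC-HIT | VC [18, 14]
  [6] addr=0x166 blk=22 s=2: L1-HIT | VC [18, 14]
  [7] addr=0xb5 blk=11 s=3: MISS | VC [18, 14]
  [8] addr=0x163 blk=22 s=2: L1-HIT | VC [18, 14]
  [9] addr=0x12a blk=18 s=2: VC-HIT | VC [22, 14]
  [10] addr=0xb0 blk=11 s=3: L1-HIT | VC [22, 14]
  [11] addr=0x12f blk=18 s=2: L1-HIT | VC [22, 14]
  [12] addr=0x12d blk=18 s=2: L1-HIT | VC [22, 14]
  [13] addr=0x164 blk=22 s=2: VC-HIT | VC [18, 14]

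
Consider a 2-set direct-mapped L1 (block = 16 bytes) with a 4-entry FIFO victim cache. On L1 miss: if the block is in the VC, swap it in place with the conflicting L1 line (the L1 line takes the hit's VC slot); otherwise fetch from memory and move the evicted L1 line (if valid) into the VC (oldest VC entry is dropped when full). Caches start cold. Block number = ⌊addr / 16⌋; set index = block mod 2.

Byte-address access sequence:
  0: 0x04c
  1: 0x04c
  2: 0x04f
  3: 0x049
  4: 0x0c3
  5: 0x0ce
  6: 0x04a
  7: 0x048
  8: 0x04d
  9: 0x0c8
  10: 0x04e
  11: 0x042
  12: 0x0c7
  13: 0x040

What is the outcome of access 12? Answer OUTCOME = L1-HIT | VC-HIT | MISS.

OUTCOME = VC-HIT

#0 0x4c→b4/s0 MISS; vc=[]
#1 0x4c→b4/s0 L1-HIT; vc=[]
#2 0x4f→b4/s0 L1-HIT; vc=[]
#3 0x49→b4/s0 L1-HIT; vc=[]
#4 0xc3→b12/s0 MISS; vc=[4]
#5 0xce→b12/s0 L1-HIT; vc=[4]
#6 0x4a→b4/s0 VC-HIT; vc=[12]
#7 0x48→b4/s0 L1-HIT; vc=[12]
#8 0x4d→b4/s0 L1-HIT; vc=[12]
#9 0xc8→b12/s0 VC-HIT; vc=[4]
#10 0x4e→b4/s0 VC-HIT; vc=[12]
#11 0x42→b4/s0 L1-HIT; vc=[12]
#12 0xc7→b12/s0 VC-HIT; vc=[4]
#13 0x40→b4/s0 VC-HIT; vc=[12]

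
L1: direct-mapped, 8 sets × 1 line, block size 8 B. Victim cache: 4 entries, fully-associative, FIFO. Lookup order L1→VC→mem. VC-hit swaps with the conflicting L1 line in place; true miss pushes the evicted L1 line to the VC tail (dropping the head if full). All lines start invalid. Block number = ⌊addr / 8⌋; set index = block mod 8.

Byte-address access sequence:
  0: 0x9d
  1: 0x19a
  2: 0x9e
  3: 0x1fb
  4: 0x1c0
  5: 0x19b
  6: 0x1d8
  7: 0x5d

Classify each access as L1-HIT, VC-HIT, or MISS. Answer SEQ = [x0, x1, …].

  [0] addr=0x9d blk=19 s=3: MISS | VC []
  [1] addr=0x19a blk=51 s=3: MISS | VC [19]
  [2] addr=0x9e blk=19 s=3: VC-HIT | VC [51]
  [3] addr=0x1fb blk=63 s=7: MISS | VC [51]
  [4] addr=0x1c0 blk=56 s=0: MISS | VC [51]
  [5] addr=0x19b blk=51 s=3: VC-HIT | VC [19]
  [6] addr=0x1d8 blk=59 s=3: MISS | VC [19, 51]
  [7] addr=0x5d blk=11 s=3: MISS | VC [19, 51, 59]

SEQ = [MISS, MISS, VC-HIT, MISS, MISS, VC-HIT, MISS, MISS]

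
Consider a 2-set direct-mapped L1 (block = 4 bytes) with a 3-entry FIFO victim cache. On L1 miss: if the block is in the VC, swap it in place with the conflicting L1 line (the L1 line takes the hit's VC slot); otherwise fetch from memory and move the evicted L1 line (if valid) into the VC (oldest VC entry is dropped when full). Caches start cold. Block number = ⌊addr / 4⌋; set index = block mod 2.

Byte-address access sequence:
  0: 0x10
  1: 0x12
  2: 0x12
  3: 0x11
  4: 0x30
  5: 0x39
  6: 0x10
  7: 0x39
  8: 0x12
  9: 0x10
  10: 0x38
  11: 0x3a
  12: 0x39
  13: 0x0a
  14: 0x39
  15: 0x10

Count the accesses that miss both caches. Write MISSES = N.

MISSES = 4

#0 0x10→b4/s0 MISS; vc=[]
#1 0x12→b4/s0 L1-HIT; vc=[]
#2 0x12→b4/s0 L1-HIT; vc=[]
#3 0x11→b4/s0 L1-HIT; vc=[]
#4 0x30→b12/s0 MISS; vc=[4]
#5 0x39→b14/s0 MISS; vc=[4,12]
#6 0x10→b4/s0 VC-HIT; vc=[14,12]
#7 0x39→b14/s0 VC-HIT; vc=[4,12]
#8 0x12→b4/s0 VC-HIT; vc=[14,12]
#9 0x10→b4/s0 L1-HIT; vc=[14,12]
#10 0x38→b14/s0 VC-HIT; vc=[4,12]
#11 0x3a→b14/s0 L1-HIT; vc=[4,12]
#12 0x39→b14/s0 L1-HIT; vc=[4,12]
#13 0xa→b2/s0 MISS; vc=[4,12,14]
#14 0x39→b14/s0 VC-HIT; vc=[4,12,2]
#15 0x10→b4/s0 VC-HIT; vc=[14,12,2]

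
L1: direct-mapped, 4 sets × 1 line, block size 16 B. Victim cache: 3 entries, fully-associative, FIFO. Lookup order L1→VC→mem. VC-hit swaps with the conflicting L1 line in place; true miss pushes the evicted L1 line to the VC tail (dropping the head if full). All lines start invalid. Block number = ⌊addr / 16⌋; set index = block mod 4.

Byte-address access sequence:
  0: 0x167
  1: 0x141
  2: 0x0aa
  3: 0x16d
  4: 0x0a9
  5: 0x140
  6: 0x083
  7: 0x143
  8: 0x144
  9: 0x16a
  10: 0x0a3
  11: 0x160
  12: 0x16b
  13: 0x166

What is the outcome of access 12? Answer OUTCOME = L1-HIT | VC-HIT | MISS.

OUTCOME = L1-HIT

  [0] addr=0x167 blk=22 s=2: MISS | VC []
  [1] addr=0x141 blk=20 s=0: MISS | VC []
  [2] addr=0xaa blk=10 s=2: MISS | VC [22]
  [3] addr=0x16d blk=22 s=2: VC-HIT | VC [10]
  [4] addr=0xa9 blk=10 s=2: VC-HIT | VC [22]
  [5] addr=0x140 blk=20 s=0: L1-HIT | VC [22]
  [6] addr=0x83 blk=8 s=0: MISS | VC [22, 20]
  [7] addr=0x143 blk=20 s=0: VC-HIT | VC [22, 8]
  [8] addr=0x144 blk=20 s=0: L1-HIT | VC [22, 8]
  [9] addr=0x16a blk=22 s=2: VC-HIT | VC [10, 8]
  [10] addr=0xa3 blk=10 s=2: VC-HIT | VC [22, 8]
  [11] addr=0x160 blk=22 s=2: VC-HIT | VC [10, 8]
  [12] addr=0x16b blk=22 s=2: L1-HIT | VC [10, 8]
  [13] addr=0x166 blk=22 s=2: L1-HIT | VC [10, 8]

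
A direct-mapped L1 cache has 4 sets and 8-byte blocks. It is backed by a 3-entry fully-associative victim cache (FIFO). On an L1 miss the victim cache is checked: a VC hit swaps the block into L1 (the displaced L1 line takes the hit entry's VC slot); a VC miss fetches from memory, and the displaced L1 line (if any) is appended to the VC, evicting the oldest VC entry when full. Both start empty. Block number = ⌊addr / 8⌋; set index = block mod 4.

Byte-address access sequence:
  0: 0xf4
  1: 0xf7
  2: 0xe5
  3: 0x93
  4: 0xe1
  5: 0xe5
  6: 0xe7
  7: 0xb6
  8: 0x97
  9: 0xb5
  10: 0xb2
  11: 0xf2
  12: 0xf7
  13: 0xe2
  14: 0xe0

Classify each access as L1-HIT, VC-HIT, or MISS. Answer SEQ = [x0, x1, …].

SEQ = [MISS, L1-HIT, MISS, MISS, L1-HIT, L1-HIT, L1-HIT, MISS, VC-HIT, VC-HIT, L1-HIT, VC-HIT, L1-HIT, L1-HIT, L1-HIT]

#0 0xf4→b30/s2 MISS; vc=[]
#1 0xf7→b30/s2 L1-HIT; vc=[]
#2 0xe5→b28/s0 MISS; vc=[]
#3 0x93→b18/s2 MISS; vc=[30]
#4 0xe1→b28/s0 L1-HIT; vc=[30]
#5 0xe5→b28/s0 L1-HIT; vc=[30]
#6 0xe7→b28/s0 L1-HIT; vc=[30]
#7 0xb6→b22/s2 MISS; vc=[30,18]
#8 0x97→b18/s2 VC-HIT; vc=[30,22]
#9 0xb5→b22/s2 VC-HIT; vc=[30,18]
#10 0xb2→b22/s2 L1-HIT; vc=[30,18]
#11 0xf2→b30/s2 VC-HIT; vc=[22,18]
#12 0xf7→b30/s2 L1-HIT; vc=[22,18]
#13 0xe2→b28/s0 L1-HIT; vc=[22,18]
#14 0xe0→b28/s0 L1-HIT; vc=[22,18]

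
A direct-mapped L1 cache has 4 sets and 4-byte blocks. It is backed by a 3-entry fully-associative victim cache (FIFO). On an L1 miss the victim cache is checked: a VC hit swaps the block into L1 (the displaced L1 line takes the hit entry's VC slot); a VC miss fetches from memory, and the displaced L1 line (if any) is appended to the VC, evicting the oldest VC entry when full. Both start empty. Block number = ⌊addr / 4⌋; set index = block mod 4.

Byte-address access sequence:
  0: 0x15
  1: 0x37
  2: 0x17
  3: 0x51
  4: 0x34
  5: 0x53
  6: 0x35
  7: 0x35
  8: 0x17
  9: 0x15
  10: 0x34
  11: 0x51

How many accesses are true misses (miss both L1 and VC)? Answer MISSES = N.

MISSES = 3

  [0] addr=0x15 blk=5 s=1: MISS | VC []
  [1] addr=0x37 blk=13 s=1: MISS | VC [5]
  [2] addr=0x17 blk=5 s=1: VC-HIT | VC [13]
  [3] addr=0x51 blk=20 s=0: MISS | VC [13]
  [4] addr=0x34 blk=13 s=1: VC-HIT | VC [5]
  [5] addr=0x53 blk=20 s=0: L1-HIT | VC [5]
  [6] addr=0x35 blk=13 s=1: L1-HIT | VC [5]
  [7] addr=0x35 blk=13 s=1: L1-HIT | VC [5]
  [8] addr=0x17 blk=5 s=1: VC-HIT | VC [13]
  [9] addr=0x15 blk=5 s=1: L1-HIT | VC [13]
  [10] addr=0x34 blk=13 s=1: VC-HIT | VC [5]
  [11] addr=0x51 blk=20 s=0: L1-HIT | VC [5]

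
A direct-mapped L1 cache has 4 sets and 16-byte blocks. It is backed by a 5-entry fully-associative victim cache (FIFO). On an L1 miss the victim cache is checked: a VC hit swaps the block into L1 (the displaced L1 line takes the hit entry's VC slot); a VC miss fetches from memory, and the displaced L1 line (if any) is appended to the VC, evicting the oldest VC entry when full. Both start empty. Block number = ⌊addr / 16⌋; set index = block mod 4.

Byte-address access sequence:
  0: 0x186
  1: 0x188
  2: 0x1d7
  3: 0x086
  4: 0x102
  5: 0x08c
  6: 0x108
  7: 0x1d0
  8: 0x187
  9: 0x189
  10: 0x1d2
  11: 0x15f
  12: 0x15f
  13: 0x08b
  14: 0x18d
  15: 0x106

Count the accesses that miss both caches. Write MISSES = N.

MISSES = 5

#0 0x186→b24/s0 MISS; vc=[]
#1 0x188→b24/s0 L1-HIT; vc=[]
#2 0x1d7→b29/s1 MISS; vc=[]
#3 0x86→b8/s0 MISS; vc=[24]
#4 0x102→b16/s0 MISS; vc=[24,8]
#5 0x8c→b8/s0 VC-HIT; vc=[24,16]
#6 0x108→b16/s0 VC-HIT; vc=[24,8]
#7 0x1d0→b29/s1 L1-HIT; vc=[24,8]
#8 0x187→b24/s0 VC-HIT; vc=[16,8]
#9 0x189→b24/s0 L1-HIT; vc=[16,8]
#10 0x1d2→b29/s1 L1-HIT; vc=[16,8]
#11 0x15f→b21/s1 MISS; vc=[16,8,29]
#12 0x15f→b21/s1 L1-HIT; vc=[16,8,29]
#13 0x8b→b8/s0 VC-HIT; vc=[16,24,29]
#14 0x18d→b24/s0 VC-HIT; vc=[16,8,29]
#15 0x106→b16/s0 VC-HIT; vc=[24,8,29]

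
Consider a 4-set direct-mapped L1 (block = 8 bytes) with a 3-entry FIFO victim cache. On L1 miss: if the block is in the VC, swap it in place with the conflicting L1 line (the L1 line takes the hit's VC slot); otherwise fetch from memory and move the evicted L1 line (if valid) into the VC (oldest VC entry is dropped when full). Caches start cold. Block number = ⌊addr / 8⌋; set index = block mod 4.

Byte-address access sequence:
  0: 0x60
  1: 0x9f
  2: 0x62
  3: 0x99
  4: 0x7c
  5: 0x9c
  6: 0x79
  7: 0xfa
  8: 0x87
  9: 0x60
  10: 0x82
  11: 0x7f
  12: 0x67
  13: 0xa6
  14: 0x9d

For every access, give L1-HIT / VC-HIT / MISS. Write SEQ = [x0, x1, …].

#0 0x60→b12/s0 MISS; vc=[]
#1 0x9f→b19/s3 MISS; vc=[]
#2 0x62→b12/s0 L1-HIT; vc=[]
#3 0x99→b19/s3 L1-HIT; vc=[]
#4 0x7c→b15/s3 MISS; vc=[19]
#5 0x9c→b19/s3 VC-HIT; vc=[15]
#6 0x79→b15/s3 VC-HIT; vc=[19]
#7 0xfa→b31/s3 MISS; vc=[19,15]
#8 0x87→b16/s0 MISS; vc=[19,15,12]
#9 0x60→b12/s0 VC-HIT; vc=[19,15,16]
#10 0x82→b16/s0 VC-HIT; vc=[19,15,12]
#11 0x7f→b15/s3 VC-HIT; vc=[19,31,12]
#12 0x67→b12/s0 VC-HIT; vc=[19,31,16]
#13 0xa6→b20/s0 MISS; vc=[31,16,12]
#14 0x9d→b19/s3 MISS; vc=[16,12,15]

SEQ = [MISS, MISS, L1-HIT, L1-HIT, MISS, VC-HIT, VC-HIT, MISS, MISS, VC-HIT, VC-HIT, VC-HIT, VC-HIT, MISS, MISS]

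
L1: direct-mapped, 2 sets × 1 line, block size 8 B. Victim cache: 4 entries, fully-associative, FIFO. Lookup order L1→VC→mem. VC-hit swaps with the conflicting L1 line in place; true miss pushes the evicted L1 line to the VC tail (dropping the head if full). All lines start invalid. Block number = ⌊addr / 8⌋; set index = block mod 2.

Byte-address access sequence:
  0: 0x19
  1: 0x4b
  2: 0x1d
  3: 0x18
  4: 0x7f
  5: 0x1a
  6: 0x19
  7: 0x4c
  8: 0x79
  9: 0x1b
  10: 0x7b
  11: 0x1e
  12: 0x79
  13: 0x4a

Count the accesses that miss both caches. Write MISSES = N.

MISSES = 3

0: 0x19 (blk 3, set 1) → MISS  vc=[]
1: 0x4b (blk 9, set 1) → MISS  vc=[3]
2: 0x1d (blk 3, set 1) → VC-HIT  vc=[9]
3: 0x18 (blk 3, set 1) → L1-HIT  vc=[9]
4: 0x7f (blk 15, set 1) → MISS  vc=[9, 3]
5: 0x1a (blk 3, set 1) → VC-HIT  vc=[9, 15]
6: 0x19 (blk 3, set 1) → L1-HIT  vc=[9, 15]
7: 0x4c (blk 9, set 1) → VC-HIT  vc=[3, 15]
8: 0x79 (blk 15, set 1) → VC-HIT  vc=[3, 9]
9: 0x1b (blk 3, set 1) → VC-HIT  vc=[15, 9]
10: 0x7b (blk 15, set 1) → VC-HIT  vc=[3, 9]
11: 0x1e (blk 3, set 1) → VC-HIT  vc=[15, 9]
12: 0x79 (blk 15, set 1) → VC-HIT  vc=[3, 9]
13: 0x4a (blk 9, set 1) → VC-HIT  vc=[3, 15]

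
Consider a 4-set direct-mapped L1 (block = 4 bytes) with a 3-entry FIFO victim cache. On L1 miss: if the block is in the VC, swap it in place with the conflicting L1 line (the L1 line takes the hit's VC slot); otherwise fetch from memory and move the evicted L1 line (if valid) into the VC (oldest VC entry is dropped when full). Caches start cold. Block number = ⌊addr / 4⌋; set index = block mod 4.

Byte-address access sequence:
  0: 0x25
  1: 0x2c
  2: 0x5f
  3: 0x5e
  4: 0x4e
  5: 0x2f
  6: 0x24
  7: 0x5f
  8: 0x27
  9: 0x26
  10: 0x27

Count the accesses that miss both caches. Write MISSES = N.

#0 0x25→b9/s1 MISS; vc=[]
#1 0x2c→b11/s3 MISS; vc=[]
#2 0x5f→b23/s3 MISS; vc=[11]
#3 0x5e→b23/s3 L1-HIT; vc=[11]
#4 0x4e→b19/s3 MISS; vc=[11,23]
#5 0x2f→b11/s3 VC-HIT; vc=[19,23]
#6 0x24→b9/s1 L1-HIT; vc=[19,23]
#7 0x5f→b23/s3 VC-HIT; vc=[19,11]
#8 0x27→b9/s1 L1-HIT; vc=[19,11]
#9 0x26→b9/s1 L1-HIT; vc=[19,11]
#10 0x27→b9/s1 L1-HIT; vc=[19,11]

MISSES = 4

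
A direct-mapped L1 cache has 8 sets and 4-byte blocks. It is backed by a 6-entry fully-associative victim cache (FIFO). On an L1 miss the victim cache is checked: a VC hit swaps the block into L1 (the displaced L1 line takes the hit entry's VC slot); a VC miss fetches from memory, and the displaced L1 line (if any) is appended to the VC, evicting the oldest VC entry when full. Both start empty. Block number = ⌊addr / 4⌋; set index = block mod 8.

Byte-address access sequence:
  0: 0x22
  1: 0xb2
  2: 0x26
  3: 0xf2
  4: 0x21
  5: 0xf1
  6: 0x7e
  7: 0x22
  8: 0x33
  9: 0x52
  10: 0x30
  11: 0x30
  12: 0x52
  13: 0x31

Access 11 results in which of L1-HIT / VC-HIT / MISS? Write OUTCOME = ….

  [0] addr=0x22 blk=8 s=0: MISS | VC []
  [1] addr=0xb2 blk=44 s=4: MISS | VC []
  [2] addr=0x26 blk=9 s=1: MISS | VC []
  [3] addr=0xf2 blk=60 s=4: MISS | VC [44]
  [4] addr=0x21 blk=8 s=0: L1-HIT | VC [44]
  [5] addr=0xf1 blk=60 s=4: L1-HIT | VC [44]
  [6] addr=0x7e blk=31 s=7: MISS | VC [44]
  [7] addr=0x22 blk=8 s=0: L1-HIT | VC [44]
  [8] addr=0x33 blk=12 s=4: MISS | VC [44, 60]
  [9] addr=0x52 blk=20 s=4: MISS | VC [44, 60, 12]
  [10] addr=0x30 blk=12 s=4: VC-HIT | VC [44, 60, 20]
  [11] addr=0x30 blk=12 s=4: L1-HIT | VC [44, 60, 20]
  [12] addr=0x52 blk=20 s=4: VC-HIT | VC [44, 60, 12]
  [13] addr=0x31 blk=12 s=4: VC-HIT | VC [44, 60, 20]

OUTCOME = L1-HIT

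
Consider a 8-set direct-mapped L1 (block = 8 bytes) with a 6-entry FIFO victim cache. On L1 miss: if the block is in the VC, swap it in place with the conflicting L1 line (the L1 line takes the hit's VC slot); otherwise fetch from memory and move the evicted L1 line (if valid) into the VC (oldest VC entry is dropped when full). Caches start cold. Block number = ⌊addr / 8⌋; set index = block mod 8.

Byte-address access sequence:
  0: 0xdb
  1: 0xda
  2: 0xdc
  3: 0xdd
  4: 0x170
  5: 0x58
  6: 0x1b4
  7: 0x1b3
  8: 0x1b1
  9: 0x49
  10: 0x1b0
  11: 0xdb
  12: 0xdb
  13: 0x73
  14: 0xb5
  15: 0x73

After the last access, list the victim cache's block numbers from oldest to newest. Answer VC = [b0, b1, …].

#0 0xdb→b27/s3 MISS; vc=[]
#1 0xda→b27/s3 L1-HIT; vc=[]
#2 0xdc→b27/s3 L1-HIT; vc=[]
#3 0xdd→b27/s3 L1-HIT; vc=[]
#4 0x170→b46/s6 MISS; vc=[]
#5 0x58→b11/s3 MISS; vc=[27]
#6 0x1b4→b54/s6 MISS; vc=[27,46]
#7 0x1b3→b54/s6 L1-HIT; vc=[27,46]
#8 0x1b1→b54/s6 L1-HIT; vc=[27,46]
#9 0x49→b9/s1 MISS; vc=[27,46]
#10 0x1b0→b54/s6 L1-HIT; vc=[27,46]
#11 0xdb→b27/s3 VC-HIT; vc=[11,46]
#12 0xdb→b27/s3 L1-HIT; vc=[11,46]
#13 0x73→b14/s6 MISS; vc=[11,46,54]
#14 0xb5→b22/s6 MISS; vc=[11,46,54,14]
#15 0x73→b14/s6 VC-HIT; vc=[11,46,54,22]

VC = [11, 46, 54, 22]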